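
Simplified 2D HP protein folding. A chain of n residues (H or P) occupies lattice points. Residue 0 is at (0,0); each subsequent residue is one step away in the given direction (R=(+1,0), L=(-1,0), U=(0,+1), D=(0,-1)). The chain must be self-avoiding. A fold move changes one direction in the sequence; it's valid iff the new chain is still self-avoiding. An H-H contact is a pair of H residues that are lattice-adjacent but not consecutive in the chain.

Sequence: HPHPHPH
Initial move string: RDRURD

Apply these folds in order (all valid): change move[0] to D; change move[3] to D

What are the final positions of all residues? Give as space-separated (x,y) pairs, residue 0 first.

Answer: (0,0) (0,-1) (0,-2) (1,-2) (1,-3) (2,-3) (2,-4)

Derivation:
Initial moves: RDRURD
Fold: move[0]->D => DDRURD (positions: [(0, 0), (0, -1), (0, -2), (1, -2), (1, -1), (2, -1), (2, -2)])
Fold: move[3]->D => DDRDRD (positions: [(0, 0), (0, -1), (0, -2), (1, -2), (1, -3), (2, -3), (2, -4)])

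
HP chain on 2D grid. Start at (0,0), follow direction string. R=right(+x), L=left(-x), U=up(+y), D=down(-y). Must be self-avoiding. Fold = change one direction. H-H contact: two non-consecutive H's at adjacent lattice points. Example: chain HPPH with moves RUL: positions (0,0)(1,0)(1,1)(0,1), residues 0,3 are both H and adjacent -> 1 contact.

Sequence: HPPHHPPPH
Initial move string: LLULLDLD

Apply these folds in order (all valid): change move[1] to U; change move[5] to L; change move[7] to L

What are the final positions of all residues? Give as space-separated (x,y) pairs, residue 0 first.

Answer: (0,0) (-1,0) (-1,1) (-1,2) (-2,2) (-3,2) (-4,2) (-5,2) (-6,2)

Derivation:
Initial moves: LLULLDLD
Fold: move[1]->U => LUULLDLD (positions: [(0, 0), (-1, 0), (-1, 1), (-1, 2), (-2, 2), (-3, 2), (-3, 1), (-4, 1), (-4, 0)])
Fold: move[5]->L => LUULLLLD (positions: [(0, 0), (-1, 0), (-1, 1), (-1, 2), (-2, 2), (-3, 2), (-4, 2), (-5, 2), (-5, 1)])
Fold: move[7]->L => LUULLLLL (positions: [(0, 0), (-1, 0), (-1, 1), (-1, 2), (-2, 2), (-3, 2), (-4, 2), (-5, 2), (-6, 2)])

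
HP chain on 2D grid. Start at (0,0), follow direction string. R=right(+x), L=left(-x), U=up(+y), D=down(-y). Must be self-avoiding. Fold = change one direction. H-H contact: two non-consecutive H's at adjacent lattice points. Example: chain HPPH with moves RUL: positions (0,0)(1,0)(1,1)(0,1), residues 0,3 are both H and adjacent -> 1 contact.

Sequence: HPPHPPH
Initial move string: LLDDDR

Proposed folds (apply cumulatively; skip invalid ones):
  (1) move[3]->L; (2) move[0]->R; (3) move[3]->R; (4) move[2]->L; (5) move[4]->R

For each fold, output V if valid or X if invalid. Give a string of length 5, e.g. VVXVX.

Answer: VXVXV

Derivation:
Initial: LLDDDR -> [(0, 0), (-1, 0), (-2, 0), (-2, -1), (-2, -2), (-2, -3), (-1, -3)]
Fold 1: move[3]->L => LLDLDR VALID
Fold 2: move[0]->R => RLDLDR INVALID (collision), skipped
Fold 3: move[3]->R => LLDRDR VALID
Fold 4: move[2]->L => LLLRDR INVALID (collision), skipped
Fold 5: move[4]->R => LLDRRR VALID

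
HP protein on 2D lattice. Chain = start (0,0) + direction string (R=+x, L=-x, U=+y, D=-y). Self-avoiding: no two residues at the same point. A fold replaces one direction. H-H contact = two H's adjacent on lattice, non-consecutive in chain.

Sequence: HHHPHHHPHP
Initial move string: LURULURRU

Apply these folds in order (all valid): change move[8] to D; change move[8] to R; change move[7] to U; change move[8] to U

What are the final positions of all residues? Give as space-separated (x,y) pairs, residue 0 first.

Answer: (0,0) (-1,0) (-1,1) (0,1) (0,2) (-1,2) (-1,3) (0,3) (0,4) (0,5)

Derivation:
Initial moves: LURULURRU
Fold: move[8]->D => LURULURRD (positions: [(0, 0), (-1, 0), (-1, 1), (0, 1), (0, 2), (-1, 2), (-1, 3), (0, 3), (1, 3), (1, 2)])
Fold: move[8]->R => LURULURRR (positions: [(0, 0), (-1, 0), (-1, 1), (0, 1), (0, 2), (-1, 2), (-1, 3), (0, 3), (1, 3), (2, 3)])
Fold: move[7]->U => LURULURUR (positions: [(0, 0), (-1, 0), (-1, 1), (0, 1), (0, 2), (-1, 2), (-1, 3), (0, 3), (0, 4), (1, 4)])
Fold: move[8]->U => LURULURUU (positions: [(0, 0), (-1, 0), (-1, 1), (0, 1), (0, 2), (-1, 2), (-1, 3), (0, 3), (0, 4), (0, 5)])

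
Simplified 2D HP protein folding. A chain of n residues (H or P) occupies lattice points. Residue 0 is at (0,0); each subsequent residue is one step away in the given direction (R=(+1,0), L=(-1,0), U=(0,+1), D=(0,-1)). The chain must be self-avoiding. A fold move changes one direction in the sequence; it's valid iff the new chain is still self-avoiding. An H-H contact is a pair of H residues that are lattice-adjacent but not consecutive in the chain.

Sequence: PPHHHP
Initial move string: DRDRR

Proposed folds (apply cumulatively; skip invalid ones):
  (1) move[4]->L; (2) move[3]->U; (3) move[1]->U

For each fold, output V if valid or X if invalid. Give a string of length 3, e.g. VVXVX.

Answer: XXX

Derivation:
Initial: DRDRR -> [(0, 0), (0, -1), (1, -1), (1, -2), (2, -2), (3, -2)]
Fold 1: move[4]->L => DRDRL INVALID (collision), skipped
Fold 2: move[3]->U => DRDUR INVALID (collision), skipped
Fold 3: move[1]->U => DUDRR INVALID (collision), skipped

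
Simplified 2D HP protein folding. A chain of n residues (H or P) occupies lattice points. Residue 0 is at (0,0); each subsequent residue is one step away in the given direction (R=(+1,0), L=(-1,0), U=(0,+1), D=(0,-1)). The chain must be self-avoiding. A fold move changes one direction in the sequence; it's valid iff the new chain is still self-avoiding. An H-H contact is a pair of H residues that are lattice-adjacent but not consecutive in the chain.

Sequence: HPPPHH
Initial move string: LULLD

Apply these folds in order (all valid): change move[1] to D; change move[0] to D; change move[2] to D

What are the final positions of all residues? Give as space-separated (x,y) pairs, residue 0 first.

Answer: (0,0) (0,-1) (0,-2) (0,-3) (-1,-3) (-1,-4)

Derivation:
Initial moves: LULLD
Fold: move[1]->D => LDLLD (positions: [(0, 0), (-1, 0), (-1, -1), (-2, -1), (-3, -1), (-3, -2)])
Fold: move[0]->D => DDLLD (positions: [(0, 0), (0, -1), (0, -2), (-1, -2), (-2, -2), (-2, -3)])
Fold: move[2]->D => DDDLD (positions: [(0, 0), (0, -1), (0, -2), (0, -3), (-1, -3), (-1, -4)])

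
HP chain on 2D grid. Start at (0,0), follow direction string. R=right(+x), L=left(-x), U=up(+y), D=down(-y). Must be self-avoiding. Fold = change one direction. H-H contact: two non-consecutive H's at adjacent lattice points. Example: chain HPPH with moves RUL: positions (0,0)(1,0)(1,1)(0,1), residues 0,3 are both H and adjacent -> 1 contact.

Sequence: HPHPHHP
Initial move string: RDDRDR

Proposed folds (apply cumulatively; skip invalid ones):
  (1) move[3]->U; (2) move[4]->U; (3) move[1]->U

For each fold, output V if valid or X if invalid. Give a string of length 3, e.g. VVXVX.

Answer: XVX

Derivation:
Initial: RDDRDR -> [(0, 0), (1, 0), (1, -1), (1, -2), (2, -2), (2, -3), (3, -3)]
Fold 1: move[3]->U => RDDUDR INVALID (collision), skipped
Fold 2: move[4]->U => RDDRUR VALID
Fold 3: move[1]->U => RUDRUR INVALID (collision), skipped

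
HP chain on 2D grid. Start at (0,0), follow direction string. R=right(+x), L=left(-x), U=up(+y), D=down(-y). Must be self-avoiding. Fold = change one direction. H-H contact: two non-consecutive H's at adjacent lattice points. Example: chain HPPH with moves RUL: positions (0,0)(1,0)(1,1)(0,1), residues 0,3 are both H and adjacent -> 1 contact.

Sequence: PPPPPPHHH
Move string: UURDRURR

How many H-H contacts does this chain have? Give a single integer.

Positions: [(0, 0), (0, 1), (0, 2), (1, 2), (1, 1), (2, 1), (2, 2), (3, 2), (4, 2)]
No H-H contacts found.

Answer: 0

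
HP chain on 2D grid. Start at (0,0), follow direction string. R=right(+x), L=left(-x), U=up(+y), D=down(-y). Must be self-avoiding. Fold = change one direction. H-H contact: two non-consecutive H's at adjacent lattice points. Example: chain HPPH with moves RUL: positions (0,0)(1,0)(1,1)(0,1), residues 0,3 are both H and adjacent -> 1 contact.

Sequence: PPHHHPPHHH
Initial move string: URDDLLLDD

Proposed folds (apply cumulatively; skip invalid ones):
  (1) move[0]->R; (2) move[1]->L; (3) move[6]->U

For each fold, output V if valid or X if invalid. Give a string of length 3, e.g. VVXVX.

Answer: VXX

Derivation:
Initial: URDDLLLDD -> [(0, 0), (0, 1), (1, 1), (1, 0), (1, -1), (0, -1), (-1, -1), (-2, -1), (-2, -2), (-2, -3)]
Fold 1: move[0]->R => RRDDLLLDD VALID
Fold 2: move[1]->L => RLDDLLLDD INVALID (collision), skipped
Fold 3: move[6]->U => RRDDLLUDD INVALID (collision), skipped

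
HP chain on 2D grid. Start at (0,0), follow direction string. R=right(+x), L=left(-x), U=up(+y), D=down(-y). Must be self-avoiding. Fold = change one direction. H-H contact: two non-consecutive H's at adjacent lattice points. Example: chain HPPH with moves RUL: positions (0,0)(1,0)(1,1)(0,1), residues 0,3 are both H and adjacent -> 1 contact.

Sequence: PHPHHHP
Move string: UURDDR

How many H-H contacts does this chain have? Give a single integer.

Positions: [(0, 0), (0, 1), (0, 2), (1, 2), (1, 1), (1, 0), (2, 0)]
H-H contact: residue 1 @(0,1) - residue 4 @(1, 1)

Answer: 1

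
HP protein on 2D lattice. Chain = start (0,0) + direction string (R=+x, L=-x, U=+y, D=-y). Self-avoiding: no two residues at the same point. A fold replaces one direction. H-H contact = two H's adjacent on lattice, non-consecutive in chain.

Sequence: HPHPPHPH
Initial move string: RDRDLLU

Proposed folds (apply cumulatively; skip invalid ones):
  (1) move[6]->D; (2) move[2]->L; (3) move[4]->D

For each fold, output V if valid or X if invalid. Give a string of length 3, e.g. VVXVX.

Initial: RDRDLLU -> [(0, 0), (1, 0), (1, -1), (2, -1), (2, -2), (1, -2), (0, -2), (0, -1)]
Fold 1: move[6]->D => RDRDLLD VALID
Fold 2: move[2]->L => RDLDLLD VALID
Fold 3: move[4]->D => RDLDDLD VALID

Answer: VVV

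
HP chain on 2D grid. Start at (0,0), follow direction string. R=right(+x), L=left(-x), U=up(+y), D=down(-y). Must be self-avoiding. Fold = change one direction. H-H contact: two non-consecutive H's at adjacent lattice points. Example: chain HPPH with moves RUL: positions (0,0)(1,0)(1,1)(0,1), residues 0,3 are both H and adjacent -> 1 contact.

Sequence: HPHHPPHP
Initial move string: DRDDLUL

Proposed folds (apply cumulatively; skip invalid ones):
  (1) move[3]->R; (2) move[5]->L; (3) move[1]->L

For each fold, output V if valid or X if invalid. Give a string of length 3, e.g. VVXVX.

Initial: DRDDLUL -> [(0, 0), (0, -1), (1, -1), (1, -2), (1, -3), (0, -3), (0, -2), (-1, -2)]
Fold 1: move[3]->R => DRDRLUL INVALID (collision), skipped
Fold 2: move[5]->L => DRDDLLL VALID
Fold 3: move[1]->L => DLDDLLL VALID

Answer: XVV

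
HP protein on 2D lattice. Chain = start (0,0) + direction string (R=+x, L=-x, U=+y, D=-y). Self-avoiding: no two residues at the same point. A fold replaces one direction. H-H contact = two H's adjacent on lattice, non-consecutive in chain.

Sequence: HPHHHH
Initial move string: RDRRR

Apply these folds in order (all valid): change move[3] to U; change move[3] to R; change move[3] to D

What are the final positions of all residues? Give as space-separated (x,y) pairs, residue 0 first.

Answer: (0,0) (1,0) (1,-1) (2,-1) (2,-2) (3,-2)

Derivation:
Initial moves: RDRRR
Fold: move[3]->U => RDRUR (positions: [(0, 0), (1, 0), (1, -1), (2, -1), (2, 0), (3, 0)])
Fold: move[3]->R => RDRRR (positions: [(0, 0), (1, 0), (1, -1), (2, -1), (3, -1), (4, -1)])
Fold: move[3]->D => RDRDR (positions: [(0, 0), (1, 0), (1, -1), (2, -1), (2, -2), (3, -2)])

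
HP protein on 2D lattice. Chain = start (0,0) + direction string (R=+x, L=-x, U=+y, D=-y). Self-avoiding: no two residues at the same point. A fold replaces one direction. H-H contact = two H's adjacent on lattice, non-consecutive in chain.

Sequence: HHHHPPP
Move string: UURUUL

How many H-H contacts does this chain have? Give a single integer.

Positions: [(0, 0), (0, 1), (0, 2), (1, 2), (1, 3), (1, 4), (0, 4)]
No H-H contacts found.

Answer: 0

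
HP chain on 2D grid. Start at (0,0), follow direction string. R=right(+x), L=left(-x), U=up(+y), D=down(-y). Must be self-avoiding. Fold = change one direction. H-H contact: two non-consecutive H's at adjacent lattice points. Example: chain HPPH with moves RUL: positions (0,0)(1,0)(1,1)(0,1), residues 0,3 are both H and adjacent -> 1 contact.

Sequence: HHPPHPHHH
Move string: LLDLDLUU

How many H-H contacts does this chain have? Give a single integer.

Positions: [(0, 0), (-1, 0), (-2, 0), (-2, -1), (-3, -1), (-3, -2), (-4, -2), (-4, -1), (-4, 0)]
H-H contact: residue 4 @(-3,-1) - residue 7 @(-4, -1)

Answer: 1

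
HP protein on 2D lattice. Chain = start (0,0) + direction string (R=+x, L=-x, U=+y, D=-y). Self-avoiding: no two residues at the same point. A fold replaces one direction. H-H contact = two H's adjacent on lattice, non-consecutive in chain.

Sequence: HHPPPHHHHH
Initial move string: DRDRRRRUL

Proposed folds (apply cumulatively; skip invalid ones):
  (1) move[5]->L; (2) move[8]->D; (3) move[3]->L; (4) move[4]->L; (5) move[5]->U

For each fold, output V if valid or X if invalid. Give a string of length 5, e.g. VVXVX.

Answer: XXXXV

Derivation:
Initial: DRDRRRRUL -> [(0, 0), (0, -1), (1, -1), (1, -2), (2, -2), (3, -2), (4, -2), (5, -2), (5, -1), (4, -1)]
Fold 1: move[5]->L => DRDRRLRUL INVALID (collision), skipped
Fold 2: move[8]->D => DRDRRRRUD INVALID (collision), skipped
Fold 3: move[3]->L => DRDLRRRUL INVALID (collision), skipped
Fold 4: move[4]->L => DRDRLRRUL INVALID (collision), skipped
Fold 5: move[5]->U => DRDRRURUL VALID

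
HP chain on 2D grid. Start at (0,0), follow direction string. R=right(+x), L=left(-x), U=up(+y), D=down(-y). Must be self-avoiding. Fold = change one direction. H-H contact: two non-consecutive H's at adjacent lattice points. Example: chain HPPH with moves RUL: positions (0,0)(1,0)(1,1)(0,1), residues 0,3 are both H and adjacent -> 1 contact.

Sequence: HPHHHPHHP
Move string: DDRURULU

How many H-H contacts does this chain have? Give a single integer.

Positions: [(0, 0), (0, -1), (0, -2), (1, -2), (1, -1), (2, -1), (2, 0), (1, 0), (1, 1)]
H-H contact: residue 0 @(0,0) - residue 7 @(1, 0)
H-H contact: residue 4 @(1,-1) - residue 7 @(1, 0)

Answer: 2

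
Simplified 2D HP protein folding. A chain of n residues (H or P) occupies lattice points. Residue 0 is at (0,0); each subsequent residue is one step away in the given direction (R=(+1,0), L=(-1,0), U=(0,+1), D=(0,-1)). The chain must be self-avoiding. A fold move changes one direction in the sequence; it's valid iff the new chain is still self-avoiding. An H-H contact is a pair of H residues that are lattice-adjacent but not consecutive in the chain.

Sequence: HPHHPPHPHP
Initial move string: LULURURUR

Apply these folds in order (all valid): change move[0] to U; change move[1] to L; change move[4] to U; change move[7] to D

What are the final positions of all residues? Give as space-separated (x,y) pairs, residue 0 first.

Initial moves: LULURURUR
Fold: move[0]->U => UULURURUR (positions: [(0, 0), (0, 1), (0, 2), (-1, 2), (-1, 3), (0, 3), (0, 4), (1, 4), (1, 5), (2, 5)])
Fold: move[1]->L => ULLURURUR (positions: [(0, 0), (0, 1), (-1, 1), (-2, 1), (-2, 2), (-1, 2), (-1, 3), (0, 3), (0, 4), (1, 4)])
Fold: move[4]->U => ULLUUURUR (positions: [(0, 0), (0, 1), (-1, 1), (-2, 1), (-2, 2), (-2, 3), (-2, 4), (-1, 4), (-1, 5), (0, 5)])
Fold: move[7]->D => ULLUUURDR (positions: [(0, 0), (0, 1), (-1, 1), (-2, 1), (-2, 2), (-2, 3), (-2, 4), (-1, 4), (-1, 3), (0, 3)])

Answer: (0,0) (0,1) (-1,1) (-2,1) (-2,2) (-2,3) (-2,4) (-1,4) (-1,3) (0,3)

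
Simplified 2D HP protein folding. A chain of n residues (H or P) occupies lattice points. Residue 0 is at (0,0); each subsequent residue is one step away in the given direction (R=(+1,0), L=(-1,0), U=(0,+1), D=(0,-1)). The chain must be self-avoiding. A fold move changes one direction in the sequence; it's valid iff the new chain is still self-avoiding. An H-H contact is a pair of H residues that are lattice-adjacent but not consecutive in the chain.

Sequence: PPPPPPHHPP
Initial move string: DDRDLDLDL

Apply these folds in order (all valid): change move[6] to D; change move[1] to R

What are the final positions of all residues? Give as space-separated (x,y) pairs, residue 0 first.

Answer: (0,0) (0,-1) (1,-1) (2,-1) (2,-2) (1,-2) (1,-3) (1,-4) (1,-5) (0,-5)

Derivation:
Initial moves: DDRDLDLDL
Fold: move[6]->D => DDRDLDDDL (positions: [(0, 0), (0, -1), (0, -2), (1, -2), (1, -3), (0, -3), (0, -4), (0, -5), (0, -6), (-1, -6)])
Fold: move[1]->R => DRRDLDDDL (positions: [(0, 0), (0, -1), (1, -1), (2, -1), (2, -2), (1, -2), (1, -3), (1, -4), (1, -5), (0, -5)])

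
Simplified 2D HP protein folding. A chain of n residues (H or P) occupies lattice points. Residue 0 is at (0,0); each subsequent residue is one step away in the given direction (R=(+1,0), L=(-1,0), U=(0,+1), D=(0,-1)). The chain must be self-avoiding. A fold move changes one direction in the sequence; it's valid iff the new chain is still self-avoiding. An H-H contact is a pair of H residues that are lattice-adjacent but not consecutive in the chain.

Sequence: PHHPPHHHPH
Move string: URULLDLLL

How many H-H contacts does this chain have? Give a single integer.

Positions: [(0, 0), (0, 1), (1, 1), (1, 2), (0, 2), (-1, 2), (-1, 1), (-2, 1), (-3, 1), (-4, 1)]
H-H contact: residue 1 @(0,1) - residue 6 @(-1, 1)

Answer: 1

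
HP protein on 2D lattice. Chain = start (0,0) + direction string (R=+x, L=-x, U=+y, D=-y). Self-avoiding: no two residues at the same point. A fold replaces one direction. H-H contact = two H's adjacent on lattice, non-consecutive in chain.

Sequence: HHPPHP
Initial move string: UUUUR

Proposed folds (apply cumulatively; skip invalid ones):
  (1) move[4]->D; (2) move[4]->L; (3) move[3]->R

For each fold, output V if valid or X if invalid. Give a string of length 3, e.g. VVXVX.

Initial: UUUUR -> [(0, 0), (0, 1), (0, 2), (0, 3), (0, 4), (1, 4)]
Fold 1: move[4]->D => UUUUD INVALID (collision), skipped
Fold 2: move[4]->L => UUUUL VALID
Fold 3: move[3]->R => UUURL INVALID (collision), skipped

Answer: XVX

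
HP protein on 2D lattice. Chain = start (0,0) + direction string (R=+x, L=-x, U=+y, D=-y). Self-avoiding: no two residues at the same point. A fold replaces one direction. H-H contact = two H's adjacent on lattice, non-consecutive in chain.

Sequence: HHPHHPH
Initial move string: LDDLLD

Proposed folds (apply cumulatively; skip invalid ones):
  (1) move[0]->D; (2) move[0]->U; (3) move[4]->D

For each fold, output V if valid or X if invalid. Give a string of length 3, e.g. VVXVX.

Answer: VXV

Derivation:
Initial: LDDLLD -> [(0, 0), (-1, 0), (-1, -1), (-1, -2), (-2, -2), (-3, -2), (-3, -3)]
Fold 1: move[0]->D => DDDLLD VALID
Fold 2: move[0]->U => UDDLLD INVALID (collision), skipped
Fold 3: move[4]->D => DDDLDD VALID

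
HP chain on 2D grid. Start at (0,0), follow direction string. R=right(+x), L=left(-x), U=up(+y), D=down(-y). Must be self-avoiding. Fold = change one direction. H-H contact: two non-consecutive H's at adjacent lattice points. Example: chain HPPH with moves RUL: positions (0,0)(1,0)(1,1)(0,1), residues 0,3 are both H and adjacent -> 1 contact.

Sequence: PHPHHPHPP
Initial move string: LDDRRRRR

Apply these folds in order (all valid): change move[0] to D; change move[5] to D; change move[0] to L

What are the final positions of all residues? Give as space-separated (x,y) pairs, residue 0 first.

Answer: (0,0) (-1,0) (-1,-1) (-1,-2) (0,-2) (1,-2) (1,-3) (2,-3) (3,-3)

Derivation:
Initial moves: LDDRRRRR
Fold: move[0]->D => DDDRRRRR (positions: [(0, 0), (0, -1), (0, -2), (0, -3), (1, -3), (2, -3), (3, -3), (4, -3), (5, -3)])
Fold: move[5]->D => DDDRRDRR (positions: [(0, 0), (0, -1), (0, -2), (0, -3), (1, -3), (2, -3), (2, -4), (3, -4), (4, -4)])
Fold: move[0]->L => LDDRRDRR (positions: [(0, 0), (-1, 0), (-1, -1), (-1, -2), (0, -2), (1, -2), (1, -3), (2, -3), (3, -3)])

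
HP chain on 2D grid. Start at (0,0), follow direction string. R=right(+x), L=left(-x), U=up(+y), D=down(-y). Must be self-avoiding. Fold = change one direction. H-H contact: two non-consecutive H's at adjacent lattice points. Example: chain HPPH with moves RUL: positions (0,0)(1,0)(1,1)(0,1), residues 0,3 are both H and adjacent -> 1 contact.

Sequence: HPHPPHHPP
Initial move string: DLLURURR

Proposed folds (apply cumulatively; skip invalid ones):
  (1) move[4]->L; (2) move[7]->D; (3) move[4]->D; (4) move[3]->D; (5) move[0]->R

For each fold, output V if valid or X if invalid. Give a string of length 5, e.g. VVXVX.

Answer: VXXXX

Derivation:
Initial: DLLURURR -> [(0, 0), (0, -1), (-1, -1), (-2, -1), (-2, 0), (-1, 0), (-1, 1), (0, 1), (1, 1)]
Fold 1: move[4]->L => DLLULURR VALID
Fold 2: move[7]->D => DLLULURD INVALID (collision), skipped
Fold 3: move[4]->D => DLLUDURR INVALID (collision), skipped
Fold 4: move[3]->D => DLLDLURR INVALID (collision), skipped
Fold 5: move[0]->R => RLLULURR INVALID (collision), skipped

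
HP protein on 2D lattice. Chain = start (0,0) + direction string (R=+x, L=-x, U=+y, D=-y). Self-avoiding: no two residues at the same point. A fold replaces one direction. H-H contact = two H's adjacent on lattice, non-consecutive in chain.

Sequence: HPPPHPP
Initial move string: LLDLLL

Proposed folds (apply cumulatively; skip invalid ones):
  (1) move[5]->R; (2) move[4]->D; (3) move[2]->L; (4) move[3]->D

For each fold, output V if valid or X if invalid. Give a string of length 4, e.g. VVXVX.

Initial: LLDLLL -> [(0, 0), (-1, 0), (-2, 0), (-2, -1), (-3, -1), (-4, -1), (-5, -1)]
Fold 1: move[5]->R => LLDLLR INVALID (collision), skipped
Fold 2: move[4]->D => LLDLDL VALID
Fold 3: move[2]->L => LLLLDL VALID
Fold 4: move[3]->D => LLLDDL VALID

Answer: XVVV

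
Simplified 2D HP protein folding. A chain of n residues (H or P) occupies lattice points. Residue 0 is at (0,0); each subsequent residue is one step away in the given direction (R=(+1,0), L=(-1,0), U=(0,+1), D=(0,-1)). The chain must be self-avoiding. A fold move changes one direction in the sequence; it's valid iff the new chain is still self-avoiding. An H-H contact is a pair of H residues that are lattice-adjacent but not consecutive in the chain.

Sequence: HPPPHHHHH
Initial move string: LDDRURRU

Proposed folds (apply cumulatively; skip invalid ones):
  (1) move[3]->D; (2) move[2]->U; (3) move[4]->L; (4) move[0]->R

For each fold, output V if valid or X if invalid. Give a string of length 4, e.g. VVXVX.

Initial: LDDRURRU -> [(0, 0), (-1, 0), (-1, -1), (-1, -2), (0, -2), (0, -1), (1, -1), (2, -1), (2, 0)]
Fold 1: move[3]->D => LDDDURRU INVALID (collision), skipped
Fold 2: move[2]->U => LDURURRU INVALID (collision), skipped
Fold 3: move[4]->L => LDDRLRRU INVALID (collision), skipped
Fold 4: move[0]->R => RDDRURRU VALID

Answer: XXXV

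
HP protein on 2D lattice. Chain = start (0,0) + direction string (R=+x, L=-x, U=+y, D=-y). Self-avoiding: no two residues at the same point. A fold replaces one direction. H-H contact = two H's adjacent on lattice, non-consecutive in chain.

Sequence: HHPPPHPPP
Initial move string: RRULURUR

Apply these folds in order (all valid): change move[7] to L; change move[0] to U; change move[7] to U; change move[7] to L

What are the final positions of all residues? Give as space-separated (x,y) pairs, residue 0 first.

Initial moves: RRULURUR
Fold: move[7]->L => RRULURUL (positions: [(0, 0), (1, 0), (2, 0), (2, 1), (1, 1), (1, 2), (2, 2), (2, 3), (1, 3)])
Fold: move[0]->U => URULURUL (positions: [(0, 0), (0, 1), (1, 1), (1, 2), (0, 2), (0, 3), (1, 3), (1, 4), (0, 4)])
Fold: move[7]->U => URULURUU (positions: [(0, 0), (0, 1), (1, 1), (1, 2), (0, 2), (0, 3), (1, 3), (1, 4), (1, 5)])
Fold: move[7]->L => URULURUL (positions: [(0, 0), (0, 1), (1, 1), (1, 2), (0, 2), (0, 3), (1, 3), (1, 4), (0, 4)])

Answer: (0,0) (0,1) (1,1) (1,2) (0,2) (0,3) (1,3) (1,4) (0,4)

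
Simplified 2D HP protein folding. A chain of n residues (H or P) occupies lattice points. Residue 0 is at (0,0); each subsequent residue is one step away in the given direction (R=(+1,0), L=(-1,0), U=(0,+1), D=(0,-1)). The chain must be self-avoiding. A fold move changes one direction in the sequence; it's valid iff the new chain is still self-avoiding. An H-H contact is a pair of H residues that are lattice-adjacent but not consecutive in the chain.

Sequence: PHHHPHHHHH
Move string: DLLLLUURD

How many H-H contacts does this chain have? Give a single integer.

Positions: [(0, 0), (0, -1), (-1, -1), (-2, -1), (-3, -1), (-4, -1), (-4, 0), (-4, 1), (-3, 1), (-3, 0)]
H-H contact: residue 6 @(-4,0) - residue 9 @(-3, 0)

Answer: 1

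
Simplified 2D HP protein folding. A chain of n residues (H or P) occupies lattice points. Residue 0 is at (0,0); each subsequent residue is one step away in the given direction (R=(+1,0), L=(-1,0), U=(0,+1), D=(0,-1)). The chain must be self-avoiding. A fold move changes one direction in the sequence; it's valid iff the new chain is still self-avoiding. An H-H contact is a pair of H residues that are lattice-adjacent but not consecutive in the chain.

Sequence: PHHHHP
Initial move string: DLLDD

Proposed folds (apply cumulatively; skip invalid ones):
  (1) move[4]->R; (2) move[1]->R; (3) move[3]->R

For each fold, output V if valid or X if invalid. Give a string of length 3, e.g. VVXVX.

Initial: DLLDD -> [(0, 0), (0, -1), (-1, -1), (-2, -1), (-2, -2), (-2, -3)]
Fold 1: move[4]->R => DLLDR VALID
Fold 2: move[1]->R => DRLDR INVALID (collision), skipped
Fold 3: move[3]->R => DLLRR INVALID (collision), skipped

Answer: VXX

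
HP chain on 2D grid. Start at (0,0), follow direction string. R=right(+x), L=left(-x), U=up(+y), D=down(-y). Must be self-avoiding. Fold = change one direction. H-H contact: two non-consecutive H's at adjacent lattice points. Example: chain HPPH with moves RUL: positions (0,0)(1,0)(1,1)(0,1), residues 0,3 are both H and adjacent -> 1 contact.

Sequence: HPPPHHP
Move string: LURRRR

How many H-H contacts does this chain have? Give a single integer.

Positions: [(0, 0), (-1, 0), (-1, 1), (0, 1), (1, 1), (2, 1), (3, 1)]
No H-H contacts found.

Answer: 0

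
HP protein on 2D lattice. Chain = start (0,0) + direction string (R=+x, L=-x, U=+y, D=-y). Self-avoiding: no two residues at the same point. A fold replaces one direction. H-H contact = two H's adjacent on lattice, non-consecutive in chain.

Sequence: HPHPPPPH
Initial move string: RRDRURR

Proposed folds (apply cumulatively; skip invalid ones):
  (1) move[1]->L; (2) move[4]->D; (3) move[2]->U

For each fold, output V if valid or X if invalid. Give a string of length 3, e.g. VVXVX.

Answer: XVV

Derivation:
Initial: RRDRURR -> [(0, 0), (1, 0), (2, 0), (2, -1), (3, -1), (3, 0), (4, 0), (5, 0)]
Fold 1: move[1]->L => RLDRURR INVALID (collision), skipped
Fold 2: move[4]->D => RRDRDRR VALID
Fold 3: move[2]->U => RRURDRR VALID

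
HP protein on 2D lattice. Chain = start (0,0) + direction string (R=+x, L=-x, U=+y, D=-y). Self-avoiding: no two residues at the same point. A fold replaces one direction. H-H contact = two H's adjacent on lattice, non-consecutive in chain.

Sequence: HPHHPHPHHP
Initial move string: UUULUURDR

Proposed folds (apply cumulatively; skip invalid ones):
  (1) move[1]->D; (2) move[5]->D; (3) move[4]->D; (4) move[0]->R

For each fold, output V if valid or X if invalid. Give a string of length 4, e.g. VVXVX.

Answer: XXXV

Derivation:
Initial: UUULUURDR -> [(0, 0), (0, 1), (0, 2), (0, 3), (-1, 3), (-1, 4), (-1, 5), (0, 5), (0, 4), (1, 4)]
Fold 1: move[1]->D => UDULUURDR INVALID (collision), skipped
Fold 2: move[5]->D => UUULUDRDR INVALID (collision), skipped
Fold 3: move[4]->D => UUULDURDR INVALID (collision), skipped
Fold 4: move[0]->R => RUULUURDR VALID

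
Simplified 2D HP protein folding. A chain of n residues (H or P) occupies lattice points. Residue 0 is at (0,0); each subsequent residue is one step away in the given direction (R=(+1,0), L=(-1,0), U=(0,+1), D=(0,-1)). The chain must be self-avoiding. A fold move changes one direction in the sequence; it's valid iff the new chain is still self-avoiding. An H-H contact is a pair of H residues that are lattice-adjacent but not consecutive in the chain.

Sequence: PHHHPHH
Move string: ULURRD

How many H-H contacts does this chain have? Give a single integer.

Answer: 1

Derivation:
Positions: [(0, 0), (0, 1), (-1, 1), (-1, 2), (0, 2), (1, 2), (1, 1)]
H-H contact: residue 1 @(0,1) - residue 6 @(1, 1)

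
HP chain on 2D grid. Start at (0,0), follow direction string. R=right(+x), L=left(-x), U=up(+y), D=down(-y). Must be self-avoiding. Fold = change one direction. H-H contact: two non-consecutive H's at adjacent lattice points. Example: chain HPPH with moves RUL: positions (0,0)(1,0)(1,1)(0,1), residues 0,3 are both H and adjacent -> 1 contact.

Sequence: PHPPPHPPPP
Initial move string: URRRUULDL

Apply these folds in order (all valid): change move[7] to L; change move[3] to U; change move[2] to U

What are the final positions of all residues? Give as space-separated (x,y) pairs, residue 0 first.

Answer: (0,0) (0,1) (1,1) (1,2) (1,3) (1,4) (1,5) (0,5) (-1,5) (-2,5)

Derivation:
Initial moves: URRRUULDL
Fold: move[7]->L => URRRUULLL (positions: [(0, 0), (0, 1), (1, 1), (2, 1), (3, 1), (3, 2), (3, 3), (2, 3), (1, 3), (0, 3)])
Fold: move[3]->U => URRUUULLL (positions: [(0, 0), (0, 1), (1, 1), (2, 1), (2, 2), (2, 3), (2, 4), (1, 4), (0, 4), (-1, 4)])
Fold: move[2]->U => URUUUULLL (positions: [(0, 0), (0, 1), (1, 1), (1, 2), (1, 3), (1, 4), (1, 5), (0, 5), (-1, 5), (-2, 5)])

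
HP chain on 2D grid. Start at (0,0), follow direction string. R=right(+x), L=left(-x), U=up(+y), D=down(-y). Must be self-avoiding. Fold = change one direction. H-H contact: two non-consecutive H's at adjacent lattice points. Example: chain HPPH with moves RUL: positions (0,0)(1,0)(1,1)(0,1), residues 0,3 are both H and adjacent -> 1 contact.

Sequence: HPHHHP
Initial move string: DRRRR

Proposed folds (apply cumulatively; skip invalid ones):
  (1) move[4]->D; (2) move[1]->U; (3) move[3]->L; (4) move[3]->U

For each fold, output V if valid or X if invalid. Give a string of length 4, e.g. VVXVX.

Initial: DRRRR -> [(0, 0), (0, -1), (1, -1), (2, -1), (3, -1), (4, -1)]
Fold 1: move[4]->D => DRRRD VALID
Fold 2: move[1]->U => DURRD INVALID (collision), skipped
Fold 3: move[3]->L => DRRLD INVALID (collision), skipped
Fold 4: move[3]->U => DRRUD INVALID (collision), skipped

Answer: VXXX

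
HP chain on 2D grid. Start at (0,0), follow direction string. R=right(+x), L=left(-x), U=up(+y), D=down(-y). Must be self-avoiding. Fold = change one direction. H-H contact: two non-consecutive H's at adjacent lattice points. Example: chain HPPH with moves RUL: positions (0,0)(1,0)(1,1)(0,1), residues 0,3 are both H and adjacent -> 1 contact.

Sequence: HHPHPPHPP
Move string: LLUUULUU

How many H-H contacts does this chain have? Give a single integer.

Answer: 0

Derivation:
Positions: [(0, 0), (-1, 0), (-2, 0), (-2, 1), (-2, 2), (-2, 3), (-3, 3), (-3, 4), (-3, 5)]
No H-H contacts found.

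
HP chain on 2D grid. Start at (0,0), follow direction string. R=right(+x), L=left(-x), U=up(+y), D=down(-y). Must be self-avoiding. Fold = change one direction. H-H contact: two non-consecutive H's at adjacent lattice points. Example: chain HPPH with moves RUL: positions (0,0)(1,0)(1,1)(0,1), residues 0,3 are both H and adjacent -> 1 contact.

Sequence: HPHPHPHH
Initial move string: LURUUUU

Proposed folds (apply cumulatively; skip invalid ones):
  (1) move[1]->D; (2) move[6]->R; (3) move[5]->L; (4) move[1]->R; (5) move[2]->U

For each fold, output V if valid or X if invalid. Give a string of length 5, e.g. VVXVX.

Initial: LURUUUU -> [(0, 0), (-1, 0), (-1, 1), (0, 1), (0, 2), (0, 3), (0, 4), (0, 5)]
Fold 1: move[1]->D => LDRUUUU INVALID (collision), skipped
Fold 2: move[6]->R => LURUUUR VALID
Fold 3: move[5]->L => LURUULR INVALID (collision), skipped
Fold 4: move[1]->R => LRRUUUR INVALID (collision), skipped
Fold 5: move[2]->U => LUUUUUR VALID

Answer: XVXXV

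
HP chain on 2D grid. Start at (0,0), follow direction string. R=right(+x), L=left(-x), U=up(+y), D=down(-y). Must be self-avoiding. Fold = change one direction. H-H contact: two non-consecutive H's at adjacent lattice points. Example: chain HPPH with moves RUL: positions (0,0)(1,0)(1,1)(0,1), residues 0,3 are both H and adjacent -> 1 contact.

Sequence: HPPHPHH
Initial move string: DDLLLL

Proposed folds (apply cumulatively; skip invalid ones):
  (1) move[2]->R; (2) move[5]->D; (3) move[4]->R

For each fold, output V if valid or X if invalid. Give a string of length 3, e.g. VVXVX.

Answer: XVX

Derivation:
Initial: DDLLLL -> [(0, 0), (0, -1), (0, -2), (-1, -2), (-2, -2), (-3, -2), (-4, -2)]
Fold 1: move[2]->R => DDRLLL INVALID (collision), skipped
Fold 2: move[5]->D => DDLLLD VALID
Fold 3: move[4]->R => DDLLRD INVALID (collision), skipped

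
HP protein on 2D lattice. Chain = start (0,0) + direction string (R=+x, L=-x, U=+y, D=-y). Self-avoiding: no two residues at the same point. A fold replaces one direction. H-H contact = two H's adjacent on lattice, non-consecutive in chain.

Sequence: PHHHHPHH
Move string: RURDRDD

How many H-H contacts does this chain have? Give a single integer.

Answer: 1

Derivation:
Positions: [(0, 0), (1, 0), (1, 1), (2, 1), (2, 0), (3, 0), (3, -1), (3, -2)]
H-H contact: residue 1 @(1,0) - residue 4 @(2, 0)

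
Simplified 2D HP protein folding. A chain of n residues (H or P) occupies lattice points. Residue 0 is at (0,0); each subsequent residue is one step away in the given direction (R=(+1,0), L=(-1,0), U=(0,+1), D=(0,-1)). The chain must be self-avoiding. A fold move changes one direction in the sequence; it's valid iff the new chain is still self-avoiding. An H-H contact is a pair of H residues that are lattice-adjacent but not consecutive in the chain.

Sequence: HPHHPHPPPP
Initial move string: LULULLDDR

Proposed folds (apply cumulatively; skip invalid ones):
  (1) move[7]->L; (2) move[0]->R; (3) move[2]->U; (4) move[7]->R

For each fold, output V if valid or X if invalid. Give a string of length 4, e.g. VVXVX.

Initial: LULULLDDR -> [(0, 0), (-1, 0), (-1, 1), (-2, 1), (-2, 2), (-3, 2), (-4, 2), (-4, 1), (-4, 0), (-3, 0)]
Fold 1: move[7]->L => LULULLDLR INVALID (collision), skipped
Fold 2: move[0]->R => RULULLDDR VALID
Fold 3: move[2]->U => RUUULLDDR VALID
Fold 4: move[7]->R => RUUULLDRR INVALID (collision), skipped

Answer: XVVX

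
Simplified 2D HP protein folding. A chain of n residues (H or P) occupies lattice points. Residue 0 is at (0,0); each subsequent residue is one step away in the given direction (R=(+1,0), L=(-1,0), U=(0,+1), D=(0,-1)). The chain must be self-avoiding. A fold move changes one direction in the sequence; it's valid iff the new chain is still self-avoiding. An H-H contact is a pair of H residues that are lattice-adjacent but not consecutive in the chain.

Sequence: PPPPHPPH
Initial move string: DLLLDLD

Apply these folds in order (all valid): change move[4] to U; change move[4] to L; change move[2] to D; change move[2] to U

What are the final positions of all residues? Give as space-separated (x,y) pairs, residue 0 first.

Initial moves: DLLLDLD
Fold: move[4]->U => DLLLULD (positions: [(0, 0), (0, -1), (-1, -1), (-2, -1), (-3, -1), (-3, 0), (-4, 0), (-4, -1)])
Fold: move[4]->L => DLLLLLD (positions: [(0, 0), (0, -1), (-1, -1), (-2, -1), (-3, -1), (-4, -1), (-5, -1), (-5, -2)])
Fold: move[2]->D => DLDLLLD (positions: [(0, 0), (0, -1), (-1, -1), (-1, -2), (-2, -2), (-3, -2), (-4, -2), (-4, -3)])
Fold: move[2]->U => DLULLLD (positions: [(0, 0), (0, -1), (-1, -1), (-1, 0), (-2, 0), (-3, 0), (-4, 0), (-4, -1)])

Answer: (0,0) (0,-1) (-1,-1) (-1,0) (-2,0) (-3,0) (-4,0) (-4,-1)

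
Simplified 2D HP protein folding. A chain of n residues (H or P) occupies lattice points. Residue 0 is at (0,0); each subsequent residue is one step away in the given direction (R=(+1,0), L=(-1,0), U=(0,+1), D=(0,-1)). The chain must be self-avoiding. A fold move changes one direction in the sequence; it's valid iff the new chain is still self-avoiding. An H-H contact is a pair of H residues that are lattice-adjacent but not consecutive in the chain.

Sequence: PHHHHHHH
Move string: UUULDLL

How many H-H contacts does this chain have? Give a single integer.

Answer: 1

Derivation:
Positions: [(0, 0), (0, 1), (0, 2), (0, 3), (-1, 3), (-1, 2), (-2, 2), (-3, 2)]
H-H contact: residue 2 @(0,2) - residue 5 @(-1, 2)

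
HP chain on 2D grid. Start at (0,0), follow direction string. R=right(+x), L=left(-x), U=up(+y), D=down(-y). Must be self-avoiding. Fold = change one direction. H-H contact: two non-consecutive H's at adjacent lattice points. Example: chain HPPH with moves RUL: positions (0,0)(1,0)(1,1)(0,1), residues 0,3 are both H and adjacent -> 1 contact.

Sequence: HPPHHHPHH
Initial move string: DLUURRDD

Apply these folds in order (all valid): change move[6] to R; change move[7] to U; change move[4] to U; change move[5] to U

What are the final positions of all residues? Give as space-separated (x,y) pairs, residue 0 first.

Answer: (0,0) (0,-1) (-1,-1) (-1,0) (-1,1) (-1,2) (-1,3) (0,3) (0,4)

Derivation:
Initial moves: DLUURRDD
Fold: move[6]->R => DLUURRRD (positions: [(0, 0), (0, -1), (-1, -1), (-1, 0), (-1, 1), (0, 1), (1, 1), (2, 1), (2, 0)])
Fold: move[7]->U => DLUURRRU (positions: [(0, 0), (0, -1), (-1, -1), (-1, 0), (-1, 1), (0, 1), (1, 1), (2, 1), (2, 2)])
Fold: move[4]->U => DLUUURRU (positions: [(0, 0), (0, -1), (-1, -1), (-1, 0), (-1, 1), (-1, 2), (0, 2), (1, 2), (1, 3)])
Fold: move[5]->U => DLUUUURU (positions: [(0, 0), (0, -1), (-1, -1), (-1, 0), (-1, 1), (-1, 2), (-1, 3), (0, 3), (0, 4)])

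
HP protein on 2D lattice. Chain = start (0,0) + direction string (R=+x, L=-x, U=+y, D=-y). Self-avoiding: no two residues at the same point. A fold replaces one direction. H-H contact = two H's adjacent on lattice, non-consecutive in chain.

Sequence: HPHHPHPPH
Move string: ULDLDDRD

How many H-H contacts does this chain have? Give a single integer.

Positions: [(0, 0), (0, 1), (-1, 1), (-1, 0), (-2, 0), (-2, -1), (-2, -2), (-1, -2), (-1, -3)]
H-H contact: residue 0 @(0,0) - residue 3 @(-1, 0)

Answer: 1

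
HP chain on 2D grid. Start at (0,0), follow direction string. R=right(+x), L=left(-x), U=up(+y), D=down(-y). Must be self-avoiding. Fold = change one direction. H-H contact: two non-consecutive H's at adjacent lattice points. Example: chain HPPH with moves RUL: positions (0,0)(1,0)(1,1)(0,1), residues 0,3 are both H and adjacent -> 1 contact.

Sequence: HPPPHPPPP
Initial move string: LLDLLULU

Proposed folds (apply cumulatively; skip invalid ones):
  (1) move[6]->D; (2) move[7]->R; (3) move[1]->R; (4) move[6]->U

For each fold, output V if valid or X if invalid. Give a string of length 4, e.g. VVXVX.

Initial: LLDLLULU -> [(0, 0), (-1, 0), (-2, 0), (-2, -1), (-3, -1), (-4, -1), (-4, 0), (-5, 0), (-5, 1)]
Fold 1: move[6]->D => LLDLLUDU INVALID (collision), skipped
Fold 2: move[7]->R => LLDLLULR INVALID (collision), skipped
Fold 3: move[1]->R => LRDLLULU INVALID (collision), skipped
Fold 4: move[6]->U => LLDLLUUU VALID

Answer: XXXV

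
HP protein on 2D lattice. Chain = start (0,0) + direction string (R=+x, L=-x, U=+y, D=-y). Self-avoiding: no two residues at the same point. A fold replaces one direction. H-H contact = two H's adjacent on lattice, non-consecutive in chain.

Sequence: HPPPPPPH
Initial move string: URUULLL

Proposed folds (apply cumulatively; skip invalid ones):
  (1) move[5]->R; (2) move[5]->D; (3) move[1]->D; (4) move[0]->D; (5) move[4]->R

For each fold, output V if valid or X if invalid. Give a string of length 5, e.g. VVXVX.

Answer: XVXXX

Derivation:
Initial: URUULLL -> [(0, 0), (0, 1), (1, 1), (1, 2), (1, 3), (0, 3), (-1, 3), (-2, 3)]
Fold 1: move[5]->R => URUULRL INVALID (collision), skipped
Fold 2: move[5]->D => URUULDL VALID
Fold 3: move[1]->D => UDUULDL INVALID (collision), skipped
Fold 4: move[0]->D => DRUULDL INVALID (collision), skipped
Fold 5: move[4]->R => URUURDL INVALID (collision), skipped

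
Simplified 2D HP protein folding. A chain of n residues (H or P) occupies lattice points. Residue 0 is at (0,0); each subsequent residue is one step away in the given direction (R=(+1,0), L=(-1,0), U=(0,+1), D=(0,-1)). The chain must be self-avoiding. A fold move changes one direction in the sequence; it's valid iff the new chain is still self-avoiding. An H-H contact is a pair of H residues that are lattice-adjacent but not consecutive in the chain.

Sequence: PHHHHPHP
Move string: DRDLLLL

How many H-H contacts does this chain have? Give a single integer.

Positions: [(0, 0), (0, -1), (1, -1), (1, -2), (0, -2), (-1, -2), (-2, -2), (-3, -2)]
H-H contact: residue 1 @(0,-1) - residue 4 @(0, -2)

Answer: 1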